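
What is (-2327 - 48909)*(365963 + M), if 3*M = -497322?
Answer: -10256883604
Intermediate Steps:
M = -165774 (M = (1/3)*(-497322) = -165774)
(-2327 - 48909)*(365963 + M) = (-2327 - 48909)*(365963 - 165774) = -51236*200189 = -10256883604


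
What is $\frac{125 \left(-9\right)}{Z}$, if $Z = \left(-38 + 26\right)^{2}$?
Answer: $- \frac{125}{16} \approx -7.8125$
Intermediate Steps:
$Z = 144$ ($Z = \left(-12\right)^{2} = 144$)
$\frac{125 \left(-9\right)}{Z} = \frac{125 \left(-9\right)}{144} = \left(-1125\right) \frac{1}{144} = - \frac{125}{16}$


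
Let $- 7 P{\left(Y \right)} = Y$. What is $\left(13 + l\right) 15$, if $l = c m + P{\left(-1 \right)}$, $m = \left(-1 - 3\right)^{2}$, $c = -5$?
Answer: $- \frac{7020}{7} \approx -1002.9$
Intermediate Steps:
$m = 16$ ($m = \left(-4\right)^{2} = 16$)
$P{\left(Y \right)} = - \frac{Y}{7}$
$l = - \frac{559}{7}$ ($l = \left(-5\right) 16 - - \frac{1}{7} = -80 + \frac{1}{7} = - \frac{559}{7} \approx -79.857$)
$\left(13 + l\right) 15 = \left(13 - \frac{559}{7}\right) 15 = \left(- \frac{468}{7}\right) 15 = - \frac{7020}{7}$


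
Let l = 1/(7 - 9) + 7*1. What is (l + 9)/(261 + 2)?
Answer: 31/526 ≈ 0.058935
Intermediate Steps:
l = 13/2 (l = 1/(-2) + 7 = -1/2 + 7 = 13/2 ≈ 6.5000)
(l + 9)/(261 + 2) = (13/2 + 9)/(261 + 2) = (31/2)/263 = (1/263)*(31/2) = 31/526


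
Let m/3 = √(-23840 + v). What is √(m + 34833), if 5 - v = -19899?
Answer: √(34833 + 12*I*√246) ≈ 186.64 + 0.5042*I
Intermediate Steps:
v = 19904 (v = 5 - 1*(-19899) = 5 + 19899 = 19904)
m = 12*I*√246 (m = 3*√(-23840 + 19904) = 3*√(-3936) = 3*(4*I*√246) = 12*I*√246 ≈ 188.21*I)
√(m + 34833) = √(12*I*√246 + 34833) = √(34833 + 12*I*√246)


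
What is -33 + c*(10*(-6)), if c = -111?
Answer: 6627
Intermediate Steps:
-33 + c*(10*(-6)) = -33 - 1110*(-6) = -33 - 111*(-60) = -33 + 6660 = 6627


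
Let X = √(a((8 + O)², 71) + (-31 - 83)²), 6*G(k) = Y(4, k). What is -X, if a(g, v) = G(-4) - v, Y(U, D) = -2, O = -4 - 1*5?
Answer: -√116322/3 ≈ -113.69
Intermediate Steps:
O = -9 (O = -4 - 5 = -9)
G(k) = -⅓ (G(k) = (⅙)*(-2) = -⅓)
a(g, v) = -⅓ - v
X = √116322/3 (X = √((-⅓ - 1*71) + (-31 - 83)²) = √((-⅓ - 71) + (-114)²) = √(-214/3 + 12996) = √(38774/3) = √116322/3 ≈ 113.69)
-X = -√116322/3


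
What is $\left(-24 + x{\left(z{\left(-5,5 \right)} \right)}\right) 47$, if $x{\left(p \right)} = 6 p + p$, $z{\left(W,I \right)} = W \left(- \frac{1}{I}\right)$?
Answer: $-799$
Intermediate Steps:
$z{\left(W,I \right)} = - \frac{W}{I}$
$x{\left(p \right)} = 7 p$
$\left(-24 + x{\left(z{\left(-5,5 \right)} \right)}\right) 47 = \left(-24 + 7 \left(\left(-1\right) \left(-5\right) \frac{1}{5}\right)\right) 47 = \left(-24 + 7 \cdot 1\right) 47 = \left(-24 + 7\right) 47 = \left(-17\right) 47 = -799$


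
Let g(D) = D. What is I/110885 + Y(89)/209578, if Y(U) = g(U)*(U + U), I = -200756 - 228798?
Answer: -44134214021/11619528265 ≈ -3.7983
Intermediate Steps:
I = -429554
Y(U) = 2*U² (Y(U) = U*(U + U) = U*(2*U) = 2*U²)
I/110885 + Y(89)/209578 = -429554/110885 + (2*89²)/209578 = -429554*1/110885 + (2*7921)*(1/209578) = -429554/110885 + 15842*(1/209578) = -429554/110885 + 7921/104789 = -44134214021/11619528265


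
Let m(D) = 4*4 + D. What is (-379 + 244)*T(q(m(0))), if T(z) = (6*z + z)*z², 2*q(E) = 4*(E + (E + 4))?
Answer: -352719360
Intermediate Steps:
m(D) = 16 + D
q(E) = 8 + 4*E (q(E) = (4*(E + (E + 4)))/2 = (4*(E + (4 + E)))/2 = (4*(4 + 2*E))/2 = (16 + 8*E)/2 = 8 + 4*E)
T(z) = 7*z³ (T(z) = (7*z)*z² = 7*z³)
(-379 + 244)*T(q(m(0))) = (-379 + 244)*(7*(8 + 4*(16 + 0))³) = -945*(8 + 4*16)³ = -945*(8 + 64)³ = -945*72³ = -945*373248 = -135*2612736 = -352719360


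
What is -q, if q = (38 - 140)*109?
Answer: 11118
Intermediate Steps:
q = -11118 (q = -102*109 = -11118)
-q = -1*(-11118) = 11118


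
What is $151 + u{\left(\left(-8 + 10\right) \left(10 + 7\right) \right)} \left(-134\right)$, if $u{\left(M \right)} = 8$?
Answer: $-921$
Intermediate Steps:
$151 + u{\left(\left(-8 + 10\right) \left(10 + 7\right) \right)} \left(-134\right) = 151 + 8 \left(-134\right) = 151 - 1072 = -921$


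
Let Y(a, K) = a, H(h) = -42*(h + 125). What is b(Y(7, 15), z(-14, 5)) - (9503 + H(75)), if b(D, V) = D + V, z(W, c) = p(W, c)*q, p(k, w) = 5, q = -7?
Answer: -1131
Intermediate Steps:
H(h) = -5250 - 42*h (H(h) = -42*(125 + h) = -5250 - 42*h)
z(W, c) = -35 (z(W, c) = 5*(-7) = -35)
b(Y(7, 15), z(-14, 5)) - (9503 + H(75)) = (7 - 35) - (9503 + (-5250 - 42*75)) = -28 - (9503 + (-5250 - 3150)) = -28 - (9503 - 8400) = -28 - 1*1103 = -28 - 1103 = -1131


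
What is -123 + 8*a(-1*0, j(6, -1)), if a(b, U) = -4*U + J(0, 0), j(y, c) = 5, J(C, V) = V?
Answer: -283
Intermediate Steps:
a(b, U) = -4*U (a(b, U) = -4*U + 0 = -4*U)
-123 + 8*a(-1*0, j(6, -1)) = -123 + 8*(-4*5) = -123 + 8*(-20) = -123 - 160 = -283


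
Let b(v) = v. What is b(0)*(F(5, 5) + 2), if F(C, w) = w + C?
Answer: 0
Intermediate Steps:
F(C, w) = C + w
b(0)*(F(5, 5) + 2) = 0*((5 + 5) + 2) = 0*(10 + 2) = 0*12 = 0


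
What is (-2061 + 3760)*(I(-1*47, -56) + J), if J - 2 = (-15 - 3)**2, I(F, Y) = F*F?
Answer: 4306965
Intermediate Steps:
I(F, Y) = F**2
J = 326 (J = 2 + (-15 - 3)**2 = 2 + (-18)**2 = 2 + 324 = 326)
(-2061 + 3760)*(I(-1*47, -56) + J) = (-2061 + 3760)*((-1*47)**2 + 326) = 1699*((-47)**2 + 326) = 1699*(2209 + 326) = 1699*2535 = 4306965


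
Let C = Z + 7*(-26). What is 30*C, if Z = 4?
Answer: -5340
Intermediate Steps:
C = -178 (C = 4 + 7*(-26) = 4 - 182 = -178)
30*C = 30*(-178) = -5340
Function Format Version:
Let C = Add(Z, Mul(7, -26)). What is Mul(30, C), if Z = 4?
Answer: -5340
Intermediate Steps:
C = -178 (C = Add(4, Mul(7, -26)) = Add(4, -182) = -178)
Mul(30, C) = Mul(30, -178) = -5340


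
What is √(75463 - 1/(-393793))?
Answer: 2*√2925567069799970/393793 ≈ 274.71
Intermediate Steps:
√(75463 - 1/(-393793)) = √(75463 - 1*(-1/393793)) = √(75463 + 1/393793) = √(29716801160/393793) = 2*√2925567069799970/393793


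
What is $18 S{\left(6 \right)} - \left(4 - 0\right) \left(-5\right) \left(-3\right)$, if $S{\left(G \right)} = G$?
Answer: $48$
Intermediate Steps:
$18 S{\left(6 \right)} - \left(4 - 0\right) \left(-5\right) \left(-3\right) = 18 \cdot 6 - \left(4 - 0\right) \left(-5\right) \left(-3\right) = 108 - \left(4 + 0\right) \left(-5\right) \left(-3\right) = 108 - 4 \left(-5\right) \left(-3\right) = 108 - \left(-20\right) \left(-3\right) = 108 - 60 = 48$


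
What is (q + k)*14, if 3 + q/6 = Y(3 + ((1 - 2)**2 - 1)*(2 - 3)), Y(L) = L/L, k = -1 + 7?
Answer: -84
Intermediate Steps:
k = 6
Y(L) = 1
q = -12 (q = -18 + 6*1 = -18 + 6 = -12)
(q + k)*14 = (-12 + 6)*14 = -6*14 = -84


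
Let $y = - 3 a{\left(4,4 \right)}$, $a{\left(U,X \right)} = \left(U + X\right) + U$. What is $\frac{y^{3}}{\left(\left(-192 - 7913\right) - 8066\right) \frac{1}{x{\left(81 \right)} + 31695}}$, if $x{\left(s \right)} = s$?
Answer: $\frac{1482541056}{16171} \approx 91679.0$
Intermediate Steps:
$a{\left(U,X \right)} = X + 2 U$
$y = -36$ ($y = - 3 \left(4 + 2 \cdot 4\right) = - 3 \left(4 + 8\right) = \left(-3\right) 12 = -36$)
$\frac{y^{3}}{\left(\left(-192 - 7913\right) - 8066\right) \frac{1}{x{\left(81 \right)} + 31695}} = \frac{\left(-36\right)^{3}}{\left(\left(-192 - 7913\right) - 8066\right) \frac{1}{81 + 31695}} = - \frac{46656}{\left(\left(-192 - 7913\right) - 8066\right) \frac{1}{31776}} = - \frac{46656}{\left(-8105 - 8066\right) \frac{1}{31776}} = - \frac{46656}{\left(-16171\right) \frac{1}{31776}} = - \frac{46656}{- \frac{16171}{31776}} = \left(-46656\right) \left(- \frac{31776}{16171}\right) = \frac{1482541056}{16171}$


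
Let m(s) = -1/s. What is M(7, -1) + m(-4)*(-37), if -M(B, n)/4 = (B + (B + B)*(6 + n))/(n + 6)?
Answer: -1417/20 ≈ -70.850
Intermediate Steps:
M(B, n) = -4*(B + 2*B*(6 + n))/(6 + n) (M(B, n) = -4*(B + (B + B)*(6 + n))/(n + 6) = -4*(B + (2*B)*(6 + n))/(6 + n) = -4*(B + 2*B*(6 + n))/(6 + n))
M(7, -1) + m(-4)*(-37) = -4*7*(13 + 2*(-1))/(6 - 1) - 1/(-4)*(-37) = -4*7*(13 - 2)/5 - 1*(-¼)*(-37) = -4*7*⅕*11 + (¼)*(-37) = -308/5 - 37/4 = -1417/20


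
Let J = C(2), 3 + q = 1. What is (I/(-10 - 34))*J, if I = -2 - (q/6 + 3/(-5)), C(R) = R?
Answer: 8/165 ≈ 0.048485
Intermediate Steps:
q = -2 (q = -3 + 1 = -2)
J = 2
I = -16/15 (I = -2 - (-2/6 + 3/(-5)) = -2 - (-2*⅙ + 3*(-⅕)) = -2 - (-⅓ - ⅗) = -2 - 1*(-14/15) = -2 + 14/15 = -16/15 ≈ -1.0667)
(I/(-10 - 34))*J = (-16/15/(-10 - 34))*2 = (-16/15/(-44))*2 = -1/44*(-16/15)*2 = (4/165)*2 = 8/165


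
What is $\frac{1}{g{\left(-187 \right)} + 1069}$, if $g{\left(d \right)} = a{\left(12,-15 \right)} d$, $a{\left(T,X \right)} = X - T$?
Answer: $\frac{1}{6118} \approx 0.00016345$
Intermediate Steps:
$g{\left(d \right)} = - 27 d$ ($g{\left(d \right)} = \left(-15 - 12\right) d = - 27 d$)
$\frac{1}{g{\left(-187 \right)} + 1069} = \frac{1}{\left(-27\right) \left(-187\right) + 1069} = \frac{1}{5049 + 1069} = \frac{1}{6118}$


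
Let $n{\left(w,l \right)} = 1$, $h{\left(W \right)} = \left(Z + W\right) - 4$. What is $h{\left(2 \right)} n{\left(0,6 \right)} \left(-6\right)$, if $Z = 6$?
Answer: $-24$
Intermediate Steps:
$h{\left(W \right)} = 2 + W$ ($h{\left(W \right)} = \left(6 + W\right) - 4 = 2 + W$)
$h{\left(2 \right)} n{\left(0,6 \right)} \left(-6\right) = \left(2 + 2\right) 1 \left(-6\right) = 4 \cdot 1 \left(-6\right) = 4 \left(-6\right) = -24$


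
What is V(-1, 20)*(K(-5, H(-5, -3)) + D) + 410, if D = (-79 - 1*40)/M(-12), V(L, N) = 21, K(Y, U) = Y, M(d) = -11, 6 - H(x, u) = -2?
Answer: 5854/11 ≈ 532.18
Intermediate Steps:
H(x, u) = 8 (H(x, u) = 6 - 1*(-2) = 6 + 2 = 8)
D = 119/11 (D = (-79 - 1*40)/(-11) = (-79 - 40)*(-1/11) = -119*(-1/11) = 119/11 ≈ 10.818)
V(-1, 20)*(K(-5, H(-5, -3)) + D) + 410 = 21*(-5 + 119/11) + 410 = 21*(64/11) + 410 = 1344/11 + 410 = 5854/11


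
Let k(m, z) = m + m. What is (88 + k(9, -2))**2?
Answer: 11236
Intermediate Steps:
k(m, z) = 2*m
(88 + k(9, -2))**2 = (88 + 2*9)**2 = (88 + 18)**2 = 106**2 = 11236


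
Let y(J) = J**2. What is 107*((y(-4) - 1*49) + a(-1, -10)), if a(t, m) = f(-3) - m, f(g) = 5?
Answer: -1926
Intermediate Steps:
a(t, m) = 5 - m
107*((y(-4) - 1*49) + a(-1, -10)) = 107*(((-4)**2 - 1*49) + (5 - 1*(-10))) = 107*((16 - 49) + (5 + 10)) = 107*(-33 + 15) = 107*(-18) = -1926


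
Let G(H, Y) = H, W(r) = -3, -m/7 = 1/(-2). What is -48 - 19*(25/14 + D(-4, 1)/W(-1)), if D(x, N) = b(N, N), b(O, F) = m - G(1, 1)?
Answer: -1388/21 ≈ -66.095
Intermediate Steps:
m = 7/2 (m = -7/(-2) = -7*(-½) = 7/2 ≈ 3.5000)
b(O, F) = 5/2 (b(O, F) = 7/2 - 1*1 = 7/2 - 1 = 5/2)
D(x, N) = 5/2
-48 - 19*(25/14 + D(-4, 1)/W(-1)) = -48 - 19*(25/14 + (5/2)/(-3)) = -48 - 19*(25*(1/14) + (5/2)*(-⅓)) = -48 - 19*(25/14 - ⅚) = -48 - 19*20/21 = -48 - 380/21 = -1388/21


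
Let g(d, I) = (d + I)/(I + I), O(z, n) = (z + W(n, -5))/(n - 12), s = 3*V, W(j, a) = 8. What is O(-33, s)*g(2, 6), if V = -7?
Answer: 50/99 ≈ 0.50505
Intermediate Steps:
s = -21 (s = 3*(-7) = -21)
O(z, n) = (8 + z)/(-12 + n) (O(z, n) = (z + 8)/(n - 12) = (8 + z)/(-12 + n))
g(d, I) = (I + d)/(2*I) (g(d, I) = (I + d)/((2*I)) = (I + d)*(1/(2*I)) = (I + d)/(2*I))
O(-33, s)*g(2, 6) = ((8 - 33)/(-12 - 21))*((½)*(6 + 2)/6) = (-25/(-33))*((½)*(⅙)*8) = -1/33*(-25)*(⅔) = (25/33)*(⅔) = 50/99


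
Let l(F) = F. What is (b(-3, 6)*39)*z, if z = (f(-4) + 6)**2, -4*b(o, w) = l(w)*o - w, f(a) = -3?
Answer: 2106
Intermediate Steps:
b(o, w) = w/4 - o*w/4 (b(o, w) = -(w*o - w)/4 = -(o*w - w)/4 = -(-w + o*w)/4 = w/4 - o*w/4)
z = 9 (z = (-3 + 6)**2 = 3**2 = 9)
(b(-3, 6)*39)*z = (((1/4)*6*(1 - 1*(-3)))*39)*9 = (((1/4)*6*(1 + 3))*39)*9 = (((1/4)*6*4)*39)*9 = (6*39)*9 = 234*9 = 2106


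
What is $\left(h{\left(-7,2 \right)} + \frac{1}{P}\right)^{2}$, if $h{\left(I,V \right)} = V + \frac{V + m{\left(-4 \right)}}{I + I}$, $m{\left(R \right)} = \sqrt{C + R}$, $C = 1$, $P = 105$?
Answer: $\frac{152989}{44100} - \frac{4 i \sqrt{3}}{15} \approx 3.4691 - 0.46188 i$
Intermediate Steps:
$m{\left(R \right)} = \sqrt{1 + R}$
$h{\left(I,V \right)} = V + \frac{V + i \sqrt{3}}{2 I}$ ($h{\left(I,V \right)} = V + \frac{V + \sqrt{1 - 4}}{I + I} = V + \frac{V + \sqrt{-3}}{2 I} = V + \left(V + i \sqrt{3}\right) \frac{1}{2 I} = V + \frac{V + i \sqrt{3}}{2 I}$)
$\left(h{\left(-7,2 \right)} + \frac{1}{P}\right)^{2} = \left(\frac{2 + i \sqrt{3} + 2 \left(-7\right) 2}{2 \left(-7\right)} + \frac{1}{105}\right)^{2} = \left(\frac{1}{2} \left(- \frac{1}{7}\right) \left(2 + i \sqrt{3} - 28\right) + \frac{1}{105}\right)^{2} = \left(\frac{1}{2} \left(- \frac{1}{7}\right) \left(-26 + i \sqrt{3}\right) + \frac{1}{105}\right)^{2} = \left(\left(\frac{13}{7} - \frac{i \sqrt{3}}{14}\right) + \frac{1}{105}\right)^{2} = \left(\frac{28}{15} - \frac{i \sqrt{3}}{14}\right)^{2}$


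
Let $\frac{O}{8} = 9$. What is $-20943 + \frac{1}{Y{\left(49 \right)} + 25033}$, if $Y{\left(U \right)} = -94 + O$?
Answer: $- \frac{523805372}{25011} \approx -20943.0$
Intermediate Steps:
$O = 72$ ($O = 8 \cdot 9 = 72$)
$Y{\left(U \right)} = -22$ ($Y{\left(U \right)} = -94 + 72 = -22$)
$-20943 + \frac{1}{Y{\left(49 \right)} + 25033} = -20943 + \frac{1}{-22 + 25033} = -20943 + \frac{1}{25011} = - \frac{523805372}{25011}$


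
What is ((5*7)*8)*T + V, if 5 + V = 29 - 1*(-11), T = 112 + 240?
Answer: 98595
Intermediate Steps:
T = 352
V = 35 (V = -5 + (29 - 1*(-11)) = -5 + (29 + 11) = -5 + 40 = 35)
((5*7)*8)*T + V = ((5*7)*8)*352 + 35 = (35*8)*352 + 35 = 280*352 + 35 = 98560 + 35 = 98595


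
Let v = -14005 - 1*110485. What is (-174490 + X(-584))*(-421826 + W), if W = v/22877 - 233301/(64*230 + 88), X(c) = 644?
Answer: 4140607815814763033/56460436 ≈ 7.3336e+10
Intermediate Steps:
v = -124490 (v = -14005 - 110485 = -124490)
W = -2393558299/112920872 (W = -124490/22877 - 233301/(64*230 + 88) = -124490*1/22877 - 233301/(14720 + 88) = -124490/22877 - 233301/14808 = -124490/22877 - 233301*1/14808 = -124490/22877 - 77767/4936 = -2393558299/112920872 ≈ -21.197)
(-174490 + X(-584))*(-421826 + W) = (-174490 + 644)*(-421826 - 2393558299/112920872) = -173846*(-47635353310571/112920872) = 4140607815814763033/56460436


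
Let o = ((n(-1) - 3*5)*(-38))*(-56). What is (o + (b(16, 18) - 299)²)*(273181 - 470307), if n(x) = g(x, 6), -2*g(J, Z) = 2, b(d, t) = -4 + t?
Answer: -9299813302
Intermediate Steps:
g(J, Z) = -1 (g(J, Z) = -½*2 = -1)
n(x) = -1
o = -34048 (o = ((-1 - 3*5)*(-38))*(-56) = ((-1 - 15)*(-38))*(-56) = -16*(-38)*(-56) = 608*(-56) = -34048)
(o + (b(16, 18) - 299)²)*(273181 - 470307) = (-34048 + ((-4 + 18) - 299)²)*(273181 - 470307) = (-34048 + (14 - 299)²)*(-197126) = (-34048 + (-285)²)*(-197126) = (-34048 + 81225)*(-197126) = 47177*(-197126) = -9299813302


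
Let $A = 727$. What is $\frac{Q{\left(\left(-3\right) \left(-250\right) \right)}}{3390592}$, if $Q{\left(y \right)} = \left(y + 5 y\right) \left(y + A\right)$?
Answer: $\frac{1661625}{847648} \approx 1.9603$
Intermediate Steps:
$Q{\left(y \right)} = 6 y \left(727 + y\right)$ ($Q{\left(y \right)} = \left(y + 5 y\right) \left(y + 727\right) = 6 y \left(727 + y\right)$)
$\frac{Q{\left(\left(-3\right) \left(-250\right) \right)}}{3390592} = \frac{6 \left(\left(-3\right) \left(-250\right)\right) \left(727 - -750\right)}{3390592} = 6 \cdot 750 \left(727 + 750\right) \frac{1}{3390592} = 6 \cdot 750 \cdot 1477 \cdot \frac{1}{3390592} = 6646500 \cdot \frac{1}{3390592} = \frac{1661625}{847648}$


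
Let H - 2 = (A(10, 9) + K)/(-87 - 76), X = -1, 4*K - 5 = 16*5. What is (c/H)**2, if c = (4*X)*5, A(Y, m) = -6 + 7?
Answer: 6801664/59049 ≈ 115.19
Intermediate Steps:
K = 85/4 (K = 5/4 + (16*5)/4 = 5/4 + (1/4)*80 = 5/4 + 20 = 85/4 ≈ 21.250)
A(Y, m) = 1
c = -20 (c = (4*(-1))*5 = -4*5 = -20)
H = 1215/652 (H = 2 + (1 + 85/4)/(-87 - 76) = 2 + (89/4)/(-163) = 2 + (89/4)*(-1/163) = 2 - 89/652 = 1215/652 ≈ 1.8635)
(c/H)**2 = (-20/1215/652)**2 = (-20*652/1215)**2 = (-2608/243)**2 = 6801664/59049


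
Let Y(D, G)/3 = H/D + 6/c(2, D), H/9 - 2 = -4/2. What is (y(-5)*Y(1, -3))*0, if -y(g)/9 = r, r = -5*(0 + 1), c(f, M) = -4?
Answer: 0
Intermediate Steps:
H = 0 (H = 18 + 9*(-4/2) = 18 + 9*(-4*½) = 18 + 9*(-2) = 18 - 18 = 0)
Y(D, G) = -9/2 (Y(D, G) = 3*(0/D + 6/(-4)) = 3*(0 + 6*(-¼)) = 3*(0 - 3/2) = 3*(-3/2) = -9/2)
r = -5 (r = -5*1 = -5)
y(g) = 45 (y(g) = -9*(-5) = 45)
(y(-5)*Y(1, -3))*0 = (45*(-9/2))*0 = -405/2*0 = 0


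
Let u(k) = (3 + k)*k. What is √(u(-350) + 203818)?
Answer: 2*√81317 ≈ 570.32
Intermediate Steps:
u(k) = k*(3 + k)
√(u(-350) + 203818) = √(-350*(3 - 350) + 203818) = √(-350*(-347) + 203818) = √(121450 + 203818) = √325268 = 2*√81317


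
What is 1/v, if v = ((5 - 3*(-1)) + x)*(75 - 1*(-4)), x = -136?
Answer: -1/10112 ≈ -9.8892e-5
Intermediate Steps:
v = -10112 (v = ((5 - 3*(-1)) - 136)*(75 - 1*(-4)) = ((5 + 3) - 136)*(75 + 4) = (8 - 136)*79 = -128*79 = -10112)
1/v = 1/(-10112) = -1/10112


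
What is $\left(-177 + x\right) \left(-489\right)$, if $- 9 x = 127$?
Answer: $\frac{280360}{3} \approx 93453.0$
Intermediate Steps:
$x = - \frac{127}{9}$ ($x = \left(- \frac{1}{9}\right) 127 = - \frac{127}{9} \approx -14.111$)
$\left(-177 + x\right) \left(-489\right) = \left(-177 - \frac{127}{9}\right) \left(-489\right) = \left(- \frac{1720}{9}\right) \left(-489\right) = \frac{280360}{3}$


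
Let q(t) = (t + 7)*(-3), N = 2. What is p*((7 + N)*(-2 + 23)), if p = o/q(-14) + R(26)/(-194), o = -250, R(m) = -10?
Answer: -217305/97 ≈ -2240.3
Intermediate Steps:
q(t) = -21 - 3*t (q(t) = (7 + t)*(-3) = -21 - 3*t)
p = -24145/2037 (p = -250/(-21 - 3*(-14)) - 10/(-194) = -250/(-21 + 42) - 10*(-1/194) = -250/21 + 5/97 = -24145/2037 ≈ -11.853)
p*((7 + N)*(-2 + 23)) = -24145*(7 + 2)*(-2 + 23)/2037 = -72435*21/679 = -24145/2037*189 = -217305/97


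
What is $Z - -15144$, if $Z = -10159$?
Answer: $4985$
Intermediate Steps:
$Z - -15144 = -10159 - -15144 = -10159 + 15144 = 4985$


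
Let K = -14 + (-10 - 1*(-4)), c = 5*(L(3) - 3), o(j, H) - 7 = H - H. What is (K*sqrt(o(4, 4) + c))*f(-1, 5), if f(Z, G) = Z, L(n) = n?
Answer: 20*sqrt(7) ≈ 52.915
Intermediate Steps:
o(j, H) = 7 (o(j, H) = 7 + (H - H) = 7 + 0 = 7)
c = 0 (c = 5*(3 - 3) = 5*0 = 0)
K = -20 (K = -14 + (-10 + 4) = -14 - 6 = -20)
(K*sqrt(o(4, 4) + c))*f(-1, 5) = -20*sqrt(7 + 0)*(-1) = -20*sqrt(7)*(-1) = 20*sqrt(7)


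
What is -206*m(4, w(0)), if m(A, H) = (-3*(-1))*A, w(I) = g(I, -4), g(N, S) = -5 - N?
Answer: -2472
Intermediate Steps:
w(I) = -5 - I
m(A, H) = 3*A
-206*m(4, w(0)) = -618*4 = -206*12 = -2472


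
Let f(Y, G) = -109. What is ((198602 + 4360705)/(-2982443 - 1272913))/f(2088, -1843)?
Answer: 1519769/154611268 ≈ 0.0098296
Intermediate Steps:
((198602 + 4360705)/(-2982443 - 1272913))/f(2088, -1843) = ((198602 + 4360705)/(-2982443 - 1272913))/(-109) = (4559307/(-4255356))*(-1/109) = (4559307*(-1/4255356))*(-1/109) = -1519769/1418452*(-1/109) = 1519769/154611268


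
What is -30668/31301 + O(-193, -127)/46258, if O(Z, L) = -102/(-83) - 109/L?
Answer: -14953199212803/15262542196978 ≈ -0.97973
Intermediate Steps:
O(Z, L) = 102/83 - 109/L (O(Z, L) = -102*(-1/83) - 109/L = 102/83 - 109/L)
-30668/31301 + O(-193, -127)/46258 = -30668/31301 + (102/83 - 109/(-127))/46258 = -30668*1/31301 + (102/83 - 109*(-1/127))*(1/46258) = -30668/31301 + (102/83 + 109/127)*(1/46258) = -30668/31301 + (22001/10541)*(1/46258) = -30668/31301 + 22001/487605578 = -14953199212803/15262542196978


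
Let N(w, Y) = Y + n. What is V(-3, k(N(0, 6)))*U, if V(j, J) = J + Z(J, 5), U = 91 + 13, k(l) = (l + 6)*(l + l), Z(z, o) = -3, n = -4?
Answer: 3016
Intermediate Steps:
N(w, Y) = -4 + Y (N(w, Y) = Y - 4 = -4 + Y)
k(l) = 2*l*(6 + l) (k(l) = (6 + l)*(2*l) = 2*l*(6 + l))
U = 104
V(j, J) = -3 + J (V(j, J) = J - 3 = -3 + J)
V(-3, k(N(0, 6)))*U = (-3 + 2*(-4 + 6)*(6 + (-4 + 6)))*104 = (-3 + 2*2*(6 + 2))*104 = (-3 + 2*2*8)*104 = (-3 + 32)*104 = 29*104 = 3016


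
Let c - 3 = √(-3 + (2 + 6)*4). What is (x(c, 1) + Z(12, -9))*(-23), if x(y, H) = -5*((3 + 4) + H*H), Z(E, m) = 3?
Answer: 851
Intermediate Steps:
c = 3 + √29 (c = 3 + √(-3 + (2 + 6)*4) = 3 + √(-3 + 8*4) = 3 + √(-3 + 32) = 3 + √29 ≈ 8.3852)
x(y, H) = -35 - 5*H² (x(y, H) = -5*(7 + H²) = -35 - 5*H²)
(x(c, 1) + Z(12, -9))*(-23) = ((-35 - 5*1²) + 3)*(-23) = ((-35 - 5*1) + 3)*(-23) = ((-35 - 5) + 3)*(-23) = (-40 + 3)*(-23) = -37*(-23) = 851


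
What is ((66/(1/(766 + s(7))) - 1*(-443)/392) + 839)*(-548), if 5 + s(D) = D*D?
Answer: -2916134187/98 ≈ -2.9756e+7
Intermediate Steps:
s(D) = -5 + D**2 (s(D) = -5 + D*D = -5 + D**2)
((66/(1/(766 + s(7))) - 1*(-443)/392) + 839)*(-548) = ((66/(1/(766 + (-5 + 7**2))) - 1*(-443)/392) + 839)*(-548) = ((66/(1/(766 + (-5 + 49))) + 443*(1/392)) + 839)*(-548) = ((66/(1/(766 + 44)) + 443/392) + 839)*(-548) = ((66/(1/810) + 443/392) + 839)*(-548) = ((66*810 + 443/392) + 839)*(-548) = ((53460 + 443/392) + 839)*(-548) = (20956763/392 + 839)*(-548) = (21285651/392)*(-548) = -2916134187/98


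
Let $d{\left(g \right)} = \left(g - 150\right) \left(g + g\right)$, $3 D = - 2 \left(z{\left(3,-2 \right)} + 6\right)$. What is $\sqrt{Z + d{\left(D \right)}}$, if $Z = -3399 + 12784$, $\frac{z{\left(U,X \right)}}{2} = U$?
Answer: $19 \sqrt{33} \approx 109.15$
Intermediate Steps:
$z{\left(U,X \right)} = 2 U$
$Z = 9385$
$D = -8$ ($D = \frac{\left(-2\right) \left(2 \cdot 3 + 6\right)}{3} = \frac{\left(-2\right) \left(6 + 6\right)}{3} = \frac{\left(-2\right) 12}{3} = \frac{1}{3} \left(-24\right) = -8$)
$d{\left(g \right)} = 2 g \left(-150 + g\right)$ ($d{\left(g \right)} = \left(-150 + g\right) 2 g = 2 g \left(-150 + g\right)$)
$\sqrt{Z + d{\left(D \right)}} = \sqrt{9385 + 2 \left(-8\right) \left(-150 - 8\right)} = \sqrt{9385 + 2 \left(-8\right) \left(-158\right)} = \sqrt{9385 + 2528} = \sqrt{11913} = 19 \sqrt{33}$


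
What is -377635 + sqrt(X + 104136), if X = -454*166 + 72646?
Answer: -377635 + sqrt(101418) ≈ -3.7732e+5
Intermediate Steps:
X = -2718 (X = -75364 + 72646 = -2718)
-377635 + sqrt(X + 104136) = -377635 + sqrt(-2718 + 104136) = -377635 + sqrt(101418)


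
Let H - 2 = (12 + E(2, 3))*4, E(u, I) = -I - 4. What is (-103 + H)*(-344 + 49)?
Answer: 23895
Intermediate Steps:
E(u, I) = -4 - I
H = 22 (H = 2 + (12 + (-4 - 1*3))*4 = 2 + (12 + (-4 - 3))*4 = 2 + (12 - 7)*4 = 2 + 5*4 = 2 + 20 = 22)
(-103 + H)*(-344 + 49) = (-103 + 22)*(-344 + 49) = -81*(-295) = 23895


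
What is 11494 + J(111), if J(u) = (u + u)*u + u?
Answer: 36247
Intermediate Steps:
J(u) = u + 2*u² (J(u) = (2*u)*u + u = 2*u² + u = u + 2*u²)
11494 + J(111) = 11494 + 111*(1 + 2*111) = 11494 + 111*(1 + 222) = 11494 + 111*223 = 11494 + 24753 = 36247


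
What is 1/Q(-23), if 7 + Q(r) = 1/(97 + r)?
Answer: -74/517 ≈ -0.14313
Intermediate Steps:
Q(r) = -7 + 1/(97 + r)
1/Q(-23) = 1/((-678 - 7*(-23))/(97 - 23)) = 1/((-678 + 161)/74) = 1/((1/74)*(-517)) = 1/(-517/74) = -74/517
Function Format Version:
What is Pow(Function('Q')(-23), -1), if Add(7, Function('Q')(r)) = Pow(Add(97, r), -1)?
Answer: Rational(-74, 517) ≈ -0.14313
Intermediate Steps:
Function('Q')(r) = Add(-7, Pow(Add(97, r), -1))
Pow(Function('Q')(-23), -1) = Pow(Mul(Pow(Add(97, -23), -1), Add(-678, Mul(-7, -23))), -1) = Pow(Mul(Pow(74, -1), Add(-678, 161)), -1) = Pow(Mul(Rational(1, 74), -517), -1) = Pow(Rational(-517, 74), -1) = Rational(-74, 517)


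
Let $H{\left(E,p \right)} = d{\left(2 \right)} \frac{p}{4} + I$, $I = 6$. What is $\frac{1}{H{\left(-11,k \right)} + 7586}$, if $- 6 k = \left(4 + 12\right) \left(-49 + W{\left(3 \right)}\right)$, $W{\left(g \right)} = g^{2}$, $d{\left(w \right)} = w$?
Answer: $\frac{3}{22936} \approx 0.0001308$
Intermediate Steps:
$k = \frac{320}{3}$ ($k = - \frac{\left(4 + 12\right) \left(-49 + 3^{2}\right)}{6} = - \frac{16 \left(-49 + 9\right)}{6} = - \frac{16 \left(-40\right)}{6} = \left(- \frac{1}{6}\right) \left(-640\right) = \frac{320}{3} \approx 106.67$)
$H{\left(E,p \right)} = 6 + \frac{p}{2}$ ($H{\left(E,p \right)} = 2 \frac{p}{4} + 6 = \frac{p}{2} + 6 = 6 + \frac{p}{2}$)
$\frac{1}{H{\left(-11,k \right)} + 7586} = \frac{1}{\left(6 + \frac{1}{2} \cdot \frac{320}{3}\right) + 7586} = \frac{1}{\left(6 + \frac{160}{3}\right) + 7586} = \frac{1}{\frac{178}{3} + 7586} = \frac{1}{\frac{22936}{3}} = \frac{3}{22936}$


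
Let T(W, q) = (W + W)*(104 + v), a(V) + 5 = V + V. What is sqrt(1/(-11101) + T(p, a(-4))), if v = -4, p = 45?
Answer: sqrt(1109089797899)/11101 ≈ 94.868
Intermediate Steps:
a(V) = -5 + 2*V (a(V) = -5 + (V + V) = -5 + 2*V)
T(W, q) = 200*W (T(W, q) = (W + W)*(104 - 4) = (2*W)*100 = 200*W)
sqrt(1/(-11101) + T(p, a(-4))) = sqrt(1/(-11101) + 200*45) = sqrt(-1/11101 + 9000) = sqrt(99908999/11101) = sqrt(1109089797899)/11101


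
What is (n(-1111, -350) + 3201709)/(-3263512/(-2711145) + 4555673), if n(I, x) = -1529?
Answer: 8676152006100/12351093339097 ≈ 0.70246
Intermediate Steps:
(n(-1111, -350) + 3201709)/(-3263512/(-2711145) + 4555673) = (-1529 + 3201709)/(-3263512/(-2711145) + 4555673) = 3200180/(-3263512*(-1/2711145) + 4555673) = 3200180/(3263512/2711145 + 4555673) = 3200180/(12351093339097/2711145) = 3200180*(2711145/12351093339097) = 8676152006100/12351093339097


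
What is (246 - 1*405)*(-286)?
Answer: 45474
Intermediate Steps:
(246 - 1*405)*(-286) = (246 - 405)*(-286) = -159*(-286) = 45474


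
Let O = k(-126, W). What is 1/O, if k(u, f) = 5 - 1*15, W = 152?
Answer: -1/10 ≈ -0.10000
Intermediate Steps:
k(u, f) = -10 (k(u, f) = 5 - 15 = -10)
O = -10
1/O = 1/(-10) = -1/10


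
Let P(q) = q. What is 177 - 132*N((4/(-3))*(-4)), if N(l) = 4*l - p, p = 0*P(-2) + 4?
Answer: -2111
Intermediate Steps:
p = 4 (p = 0*(-2) + 4 = 0 + 4 = 4)
N(l) = -4 + 4*l (N(l) = 4*l - 1*4 = 4*l - 4 = -4 + 4*l)
177 - 132*N((4/(-3))*(-4)) = 177 - 132*(-4 + 4*((4/(-3))*(-4))) = 177 - 132*(-4 + 4*((4*(-1/3))*(-4))) = 177 - 132*(-4 + 4*(-4/3*(-4))) = 177 - 132*(-4 + 4*(16/3)) = 177 - 132*(-4 + 64/3) = 177 - 132*52/3 = 177 - 2288 = -2111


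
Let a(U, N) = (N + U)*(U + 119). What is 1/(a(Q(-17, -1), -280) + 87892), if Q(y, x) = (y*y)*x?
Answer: 1/184622 ≈ 5.4165e-6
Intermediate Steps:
Q(y, x) = x*y² (Q(y, x) = y²*x = x*y²)
a(U, N) = (119 + U)*(N + U) (a(U, N) = (N + U)*(119 + U) = (119 + U)*(N + U))
1/(a(Q(-17, -1), -280) + 87892) = 1/(((-1*(-17)²)² + 119*(-280) + 119*(-1*(-17)²) - (-280)*(-17)²) + 87892) = 1/(((-1*289)² - 33320 + 119*(-1*289) - (-280)*289) + 87892) = 1/(((-289)² - 33320 + 119*(-289) - 280*(-289)) + 87892) = 1/((83521 - 33320 - 34391 + 80920) + 87892) = 1/(96730 + 87892) = 1/184622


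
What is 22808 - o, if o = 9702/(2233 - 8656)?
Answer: 48835162/2141 ≈ 22810.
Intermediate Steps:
o = -3234/2141 (o = 9702/(-6423) = 9702*(-1/6423) = -3234/2141 ≈ -1.5105)
22808 - o = 22808 - 1*(-3234/2141) = 22808 + 3234/2141 = 48835162/2141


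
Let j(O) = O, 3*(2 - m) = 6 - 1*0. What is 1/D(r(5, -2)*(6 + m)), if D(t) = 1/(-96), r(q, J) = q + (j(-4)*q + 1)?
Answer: -96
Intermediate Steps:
m = 0 (m = 2 - (6 - 1*0)/3 = 2 - (6 + 0)/3 = 2 - 1/3*6 = 2 - 2 = 0)
r(q, J) = 1 - 3*q (r(q, J) = q + (-4*q + 1) = q + (1 - 4*q) = 1 - 3*q)
D(t) = -1/96
1/D(r(5, -2)*(6 + m)) = 1/(-1/96) = -96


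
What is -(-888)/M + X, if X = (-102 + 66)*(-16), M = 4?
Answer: 798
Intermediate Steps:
X = 576 (X = -36*(-16) = 576)
-(-888)/M + X = -(-888)/4 + 576 = -444*(-½) + 576 = 222 + 576 = 798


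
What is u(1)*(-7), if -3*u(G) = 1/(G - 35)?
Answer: -7/102 ≈ -0.068627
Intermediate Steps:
u(G) = -1/(3*(-35 + G)) (u(G) = -1/(3*(G - 35)) = -1/(3*(-35 + G)))
u(1)*(-7) = -1/(-105 + 3*1)*(-7) = -1/(-105 + 3)*(-7) = -1/(-102)*(-7) = -1*(-1/102)*(-7) = (1/102)*(-7) = -7/102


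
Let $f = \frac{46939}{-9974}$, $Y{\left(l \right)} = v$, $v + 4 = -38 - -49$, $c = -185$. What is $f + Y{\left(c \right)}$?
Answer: $\frac{22879}{9974} \approx 2.2939$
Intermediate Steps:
$v = 7$ ($v = -4 - -11 = -4 + \left(-38 + 49\right) = -4 + 11 = 7$)
$Y{\left(l \right)} = 7$
$f = - \frac{46939}{9974}$ ($f = 46939 \left(- \frac{1}{9974}\right) = - \frac{46939}{9974} \approx -4.7061$)
$f + Y{\left(c \right)} = - \frac{46939}{9974} + 7 = \frac{22879}{9974}$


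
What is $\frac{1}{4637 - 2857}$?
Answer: $\frac{1}{1780} \approx 0.0005618$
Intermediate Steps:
$\frac{1}{4637 - 2857} = \frac{1}{1780}$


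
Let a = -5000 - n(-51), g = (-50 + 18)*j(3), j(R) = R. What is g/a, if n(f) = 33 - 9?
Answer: 3/157 ≈ 0.019108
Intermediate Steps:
n(f) = 24
g = -96 (g = (-50 + 18)*3 = -32*3 = -96)
a = -5024 (a = -5000 - 1*24 = -5000 - 24 = -5024)
g/a = -96/(-5024) = -96*(-1/5024) = 3/157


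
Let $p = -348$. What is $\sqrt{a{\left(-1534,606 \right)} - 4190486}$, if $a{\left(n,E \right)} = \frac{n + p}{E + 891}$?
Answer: $\frac{16 i \sqrt{36683279913}}{1497} \approx 2047.1 i$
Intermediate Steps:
$a{\left(n,E \right)} = \frac{-348 + n}{891 + E}$ ($a{\left(n,E \right)} = \frac{n - 348}{E + 891} = \frac{-348 + n}{891 + E}$)
$\sqrt{a{\left(-1534,606 \right)} - 4190486} = \sqrt{\frac{-348 - 1534}{891 + 606} - 4190486} = \sqrt{\frac{1}{1497} \left(-1882\right) - 4190486} = \sqrt{- \frac{1882}{1497} - 4190486} = \sqrt{- \frac{6273159424}{1497}} = \frac{16 i \sqrt{36683279913}}{1497}$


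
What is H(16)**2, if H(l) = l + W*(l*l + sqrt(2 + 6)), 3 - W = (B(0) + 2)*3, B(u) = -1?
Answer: 256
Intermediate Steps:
W = 0 (W = 3 - (-1 + 2)*3 = 3 - 3 = 0)
H(l) = l (H(l) = l + 0*(l*l + sqrt(2 + 6)) = l + 0*(l**2 + sqrt(8)) = l + 0*(l**2 + 2*sqrt(2)) = l + 0 = l)
H(16)**2 = 16**2 = 256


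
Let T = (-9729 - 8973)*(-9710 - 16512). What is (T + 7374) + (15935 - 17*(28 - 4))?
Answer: 490426745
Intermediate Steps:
T = 490403844 (T = -18702*(-26222) = 490403844)
(T + 7374) + (15935 - 17*(28 - 4)) = (490403844 + 7374) + (15935 - 17*(28 - 4)) = 490411218 + (15935 - 17*24) = 490411218 + (15935 - 1*408) = 490411218 + (15935 - 408) = 490411218 + 15527 = 490426745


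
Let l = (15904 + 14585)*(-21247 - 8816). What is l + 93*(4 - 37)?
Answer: -916593876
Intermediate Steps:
l = -916590807 (l = 30489*(-30063) = -916590807)
l + 93*(4 - 37) = -916590807 + 93*(4 - 37) = -916590807 + 93*(-33) = -916590807 - 3069 = -916593876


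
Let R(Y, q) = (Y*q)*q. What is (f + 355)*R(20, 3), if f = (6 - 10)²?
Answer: 66780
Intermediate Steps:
R(Y, q) = Y*q²
f = 16 (f = (-4)² = 16)
(f + 355)*R(20, 3) = (16 + 355)*(20*3²) = 371*(20*9) = 371*180 = 66780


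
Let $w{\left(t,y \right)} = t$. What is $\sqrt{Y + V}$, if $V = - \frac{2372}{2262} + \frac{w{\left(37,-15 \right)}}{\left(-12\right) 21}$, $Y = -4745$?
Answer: $\frac{i \sqrt{1189945032367}}{15834} \approx 68.893 i$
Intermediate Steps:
$V = - \frac{113573}{95004}$ ($V = - \frac{2372}{2262} + \frac{37}{\left(-12\right) 21} = \left(-2372\right) \frac{1}{2262} + \frac{37}{-252} = - \frac{1186}{1131} + 37 \left(- \frac{1}{252}\right) = - \frac{1186}{1131} - \frac{37}{252} = - \frac{113573}{95004} \approx -1.1955$)
$\sqrt{Y + V} = \sqrt{-4745 - \frac{113573}{95004}} = \sqrt{- \frac{450907553}{95004}} = \frac{i \sqrt{1189945032367}}{15834}$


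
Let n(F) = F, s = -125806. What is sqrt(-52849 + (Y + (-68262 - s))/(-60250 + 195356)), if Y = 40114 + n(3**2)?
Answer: I*sqrt(964672961793662)/135106 ≈ 229.89*I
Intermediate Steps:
Y = 40123 (Y = 40114 + 3**2 = 40114 + 9 = 40123)
sqrt(-52849 + (Y + (-68262 - s))/(-60250 + 195356)) = sqrt(-52849 + (40123 + (-68262 - 1*(-125806)))/(-60250 + 195356)) = sqrt(-52849 + (40123 + (-68262 + 125806))/135106) = sqrt(-52849 + (40123 + 57544)*(1/135106)) = sqrt(-52849 + 97667*(1/135106)) = sqrt(-52849 + 97667/135106) = sqrt(-7140119327/135106) = I*sqrt(964672961793662)/135106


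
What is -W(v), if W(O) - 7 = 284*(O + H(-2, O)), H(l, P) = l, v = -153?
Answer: 44013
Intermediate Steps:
W(O) = -561 + 284*O (W(O) = 7 + 284*(O - 2) = 7 + 284*(-2 + O) = 7 + (-568 + 284*O) = -561 + 284*O)
-W(v) = -(-561 + 284*(-153)) = -(-561 - 43452) = -1*(-44013) = 44013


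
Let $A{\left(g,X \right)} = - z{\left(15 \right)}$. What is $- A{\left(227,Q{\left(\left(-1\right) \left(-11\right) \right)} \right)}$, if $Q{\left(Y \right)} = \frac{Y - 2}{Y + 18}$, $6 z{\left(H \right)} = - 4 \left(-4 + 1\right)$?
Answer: $2$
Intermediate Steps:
$z{\left(H \right)} = 2$ ($z{\left(H \right)} = \frac{\left(-4\right) \left(-4 + 1\right)}{6} = \frac{\left(-4\right) \left(-3\right)}{6} = \frac{1}{6} \cdot 12 = 2$)
$Q{\left(Y \right)} = \frac{-2 + Y}{18 + Y}$
$A{\left(g,X \right)} = -2$ ($A{\left(g,X \right)} = \left(-1\right) 2 = -2$)
$- A{\left(227,Q{\left(\left(-1\right) \left(-11\right) \right)} \right)} = \left(-1\right) \left(-2\right) = 2$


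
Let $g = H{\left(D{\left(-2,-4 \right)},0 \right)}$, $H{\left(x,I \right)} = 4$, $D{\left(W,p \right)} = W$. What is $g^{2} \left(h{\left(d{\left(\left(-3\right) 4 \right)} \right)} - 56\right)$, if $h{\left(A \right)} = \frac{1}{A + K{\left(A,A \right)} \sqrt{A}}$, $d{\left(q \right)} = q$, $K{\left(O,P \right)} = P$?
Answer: $\frac{4 \left(- 1344 \sqrt{3} + 673 i\right)}{3 \left(- i + 2 \sqrt{3}\right)} \approx -896.1 + 0.35529 i$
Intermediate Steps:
$g = 4$
$h{\left(A \right)} = \frac{1}{A + A^{\frac{3}{2}}}$ ($h{\left(A \right)} = \frac{1}{A + A \sqrt{A}} = \frac{1}{A + A^{\frac{3}{2}}}$)
$g^{2} \left(h{\left(d{\left(\left(-3\right) 4 \right)} \right)} - 56\right) = 4^{2} \left(\frac{1}{\left(-3\right) 4 + \left(\left(-3\right) 4\right)^{\frac{3}{2}}} - 56\right) = 16 \left(\frac{1}{-12 + \left(-12\right)^{\frac{3}{2}}} - 56\right) = 16 \left(\frac{1}{-12 - 24 i \sqrt{3}} - 56\right) = 16 \left(-56 + \frac{1}{-12 - 24 i \sqrt{3}}\right) = -896 + \frac{16}{-12 - 24 i \sqrt{3}}$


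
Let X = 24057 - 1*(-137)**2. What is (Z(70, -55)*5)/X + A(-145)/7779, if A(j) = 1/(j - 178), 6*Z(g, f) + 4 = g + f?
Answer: 46054069/26573437392 ≈ 0.0017331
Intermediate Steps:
Z(g, f) = -2/3 + f/6 + g/6 (Z(g, f) = -2/3 + (g + f)/6 = -2/3 + (f + g)/6 = -2/3 + (f/6 + g/6) = -2/3 + f/6 + g/6)
X = 5288 (X = 24057 - 1*18769 = 24057 - 18769 = 5288)
A(j) = 1/(-178 + j)
(Z(70, -55)*5)/X + A(-145)/7779 = ((-2/3 + (1/6)*(-55) + (1/6)*70)*5)/5288 + 1/(-178 - 145*7779) = ((-2/3 - 55/6 + 35/3)*5)*(1/5288) + (1/7779)/(-323) = ((11/6)*5)*(1/5288) - 1/323*1/7779 = (55/6)*(1/5288) - 1/2512617 = 55/31728 - 1/2512617 = 46054069/26573437392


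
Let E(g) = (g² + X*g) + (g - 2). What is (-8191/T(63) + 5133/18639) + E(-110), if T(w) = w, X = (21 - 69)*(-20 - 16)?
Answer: -23253125146/130473 ≈ -1.7822e+5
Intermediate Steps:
X = 1728 (X = -48*(-36) = 1728)
E(g) = -2 + g² + 1729*g (E(g) = (g² + 1728*g) + (g - 2) = (g² + 1728*g) + (-2 + g) = -2 + g² + 1729*g)
(-8191/T(63) + 5133/18639) + E(-110) = (-8191/63 + 5133/18639) + (-2 + (-110)² + 1729*(-110)) = (-8191*1/63 + 5133*(1/18639)) + (-2 + 12100 - 190190) = (-8191/63 + 1711/6213) - 178092 = -16927630/130473 - 178092 = -23253125146/130473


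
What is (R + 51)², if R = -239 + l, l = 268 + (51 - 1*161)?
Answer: 900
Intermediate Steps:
l = 158 (l = 268 + (51 - 161) = 268 - 110 = 158)
R = -81 (R = -239 + 158 = -81)
(R + 51)² = (-81 + 51)² = (-30)² = 900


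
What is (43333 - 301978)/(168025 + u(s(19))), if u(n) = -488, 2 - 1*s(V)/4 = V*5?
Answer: -258645/167537 ≈ -1.5438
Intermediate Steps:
s(V) = 8 - 20*V (s(V) = 8 - 4*V*5 = 8 - 20*V)
(43333 - 301978)/(168025 + u(s(19))) = (43333 - 301978)/(168025 - 488) = -258645/167537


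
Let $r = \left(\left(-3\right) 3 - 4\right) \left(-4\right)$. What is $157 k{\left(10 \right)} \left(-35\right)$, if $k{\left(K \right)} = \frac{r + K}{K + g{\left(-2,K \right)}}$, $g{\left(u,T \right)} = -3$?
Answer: $-48670$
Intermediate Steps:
$r = 52$ ($r = \left(-9 - 4\right) \left(-4\right) = \left(-13\right) \left(-4\right) = 52$)
$k{\left(K \right)} = \frac{52 + K}{-3 + K}$ ($k{\left(K \right)} = \frac{52 + K}{K - 3} = \frac{52 + K}{-3 + K}$)
$157 k{\left(10 \right)} \left(-35\right) = 157 \frac{52 + 10}{-3 + 10} \left(-35\right) = 157 \cdot \frac{1}{7} \cdot 62 \left(-35\right) = 157 \cdot \frac{62}{7} \left(-35\right) = \frac{9734}{7} \left(-35\right) = -48670$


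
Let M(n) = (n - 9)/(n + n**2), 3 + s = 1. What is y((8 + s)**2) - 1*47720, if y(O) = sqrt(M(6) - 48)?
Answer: -47720 + I*sqrt(9422)/14 ≈ -47720.0 + 6.9334*I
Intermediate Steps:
s = -2 (s = -3 + 1 = -2)
M(n) = (-9 + n)/(n + n**2)
y(O) = I*sqrt(9422)/14 (y(O) = sqrt((-9 + 6)/(6*(1 + 6)) - 48) = sqrt((1/6)*(-3)/7 - 48) = sqrt((1/6)*(1/7)*(-3) - 48) = sqrt(-1/14 - 48) = sqrt(-673/14) = I*sqrt(9422)/14)
y((8 + s)**2) - 1*47720 = I*sqrt(9422)/14 - 1*47720 = I*sqrt(9422)/14 - 47720 = -47720 + I*sqrt(9422)/14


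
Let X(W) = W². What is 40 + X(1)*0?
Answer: 40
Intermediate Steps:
40 + X(1)*0 = 40 + 1²*0 = 40 + 1*0 = 40 + 0 = 40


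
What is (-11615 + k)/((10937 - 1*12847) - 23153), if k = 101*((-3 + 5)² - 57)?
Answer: 16968/25063 ≈ 0.67701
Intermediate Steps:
k = -5353 (k = 101*(2² - 57) = 101*(4 - 57) = 101*(-53) = -5353)
(-11615 + k)/((10937 - 1*12847) - 23153) = (-11615 - 5353)/((10937 - 1*12847) - 23153) = -16968/((10937 - 12847) - 23153) = -16968/(-1910 - 23153) = -16968/(-25063) = -16968*(-1/25063) = 16968/25063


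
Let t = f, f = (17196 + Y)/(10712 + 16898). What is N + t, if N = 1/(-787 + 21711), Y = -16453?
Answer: 7787071/288855820 ≈ 0.026958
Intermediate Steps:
N = 1/20924 ≈ 4.7792e-5
f = 743/27610 (f = (17196 - 16453)/(10712 + 16898) = 743/27610 ≈ 0.026911)
t = 743/27610 ≈ 0.026911
N + t = 1/20924 + 743/27610 = 7787071/288855820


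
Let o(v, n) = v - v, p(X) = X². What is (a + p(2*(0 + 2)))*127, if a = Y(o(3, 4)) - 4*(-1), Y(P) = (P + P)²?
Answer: 2540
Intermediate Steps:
o(v, n) = 0
Y(P) = 4*P² (Y(P) = (2*P)² = 4*P²)
a = 4 (a = 4*0² - 4*(-1) = 4*0 + 4 = 0 + 4 = 4)
(a + p(2*(0 + 2)))*127 = (4 + (2*(0 + 2))²)*127 = (4 + (2*2)²)*127 = (4 + 4²)*127 = (4 + 16)*127 = 20*127 = 2540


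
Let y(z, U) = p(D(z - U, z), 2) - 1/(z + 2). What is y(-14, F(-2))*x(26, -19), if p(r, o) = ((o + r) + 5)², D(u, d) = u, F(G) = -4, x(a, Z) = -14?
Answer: -763/6 ≈ -127.17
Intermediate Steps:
p(r, o) = (5 + o + r)²
y(z, U) = (7 + z - U)² - 1/(2 + z) (y(z, U) = (5 + 2 + (z - U))² - 1/(z + 2) = (7 + z - U)² - 1/(2 + z))
y(-14, F(-2))*x(26, -19) = ((-1 + 2*(-7 - 4 - 1*(-14))² - 14*(-7 - 4 - 1*(-14))²)/(2 - 14))*(-14) = ((-1 + 2*(-7 - 4 + 14)² - 14*(-7 - 4 + 14)²)/(-12))*(-14) = -(-1 + 2*3² - 14*3²)/12*(-14) = -(-1 + 2*9 - 14*9)/12*(-14) = -(-1 + 18 - 126)/12*(-14) = -1/12*(-109)*(-14) = (109/12)*(-14) = -763/6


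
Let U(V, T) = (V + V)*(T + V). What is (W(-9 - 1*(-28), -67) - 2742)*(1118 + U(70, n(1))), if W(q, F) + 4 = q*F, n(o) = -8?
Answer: -39378162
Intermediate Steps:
U(V, T) = 2*V*(T + V) (U(V, T) = (2*V)*(T + V) = 2*V*(T + V))
W(q, F) = -4 + F*q (W(q, F) = -4 + q*F = -4 + F*q)
(W(-9 - 1*(-28), -67) - 2742)*(1118 + U(70, n(1))) = ((-4 - 67*(-9 - 1*(-28))) - 2742)*(1118 + 2*70*(-8 + 70)) = ((-4 - 67*(-9 + 28)) - 2742)*(1118 + 2*70*62) = ((-4 - 67*19) - 2742)*(1118 + 8680) = ((-4 - 1273) - 2742)*9798 = (-1277 - 2742)*9798 = -4019*9798 = -39378162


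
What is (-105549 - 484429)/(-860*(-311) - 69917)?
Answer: -589978/197543 ≈ -2.9866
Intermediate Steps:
(-105549 - 484429)/(-860*(-311) - 69917) = -589978/(267460 - 69917) = -589978/197543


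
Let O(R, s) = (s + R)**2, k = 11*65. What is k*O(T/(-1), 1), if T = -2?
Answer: 6435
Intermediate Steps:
k = 715
O(R, s) = (R + s)**2
k*O(T/(-1), 1) = 715*(-2/(-1) + 1)**2 = 715*(-2*(-1) + 1)**2 = 715*(2 + 1)**2 = 715*3**2 = 715*9 = 6435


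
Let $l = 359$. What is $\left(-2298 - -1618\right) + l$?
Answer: $-321$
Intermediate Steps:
$\left(-2298 - -1618\right) + l = \left(-2298 - -1618\right) + 359 = \left(-2298 + 1618\right) + 359 = -680 + 359 = -321$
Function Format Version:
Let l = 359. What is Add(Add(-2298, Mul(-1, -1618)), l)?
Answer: -321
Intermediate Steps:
Add(Add(-2298, Mul(-1, -1618)), l) = Add(Add(-2298, Mul(-1, -1618)), 359) = Add(Add(-2298, 1618), 359) = Add(-680, 359) = -321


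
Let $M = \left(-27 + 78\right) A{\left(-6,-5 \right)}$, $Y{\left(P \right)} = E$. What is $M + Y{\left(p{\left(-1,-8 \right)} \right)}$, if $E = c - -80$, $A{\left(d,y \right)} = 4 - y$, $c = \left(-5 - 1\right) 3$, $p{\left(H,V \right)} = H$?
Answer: $521$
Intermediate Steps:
$c = -18$ ($c = \left(-6\right) 3 = -18$)
$E = 62$ ($E = -18 - -80 = -18 + 80 = 62$)
$Y{\left(P \right)} = 62$
$M = 459$ ($M = \left(-27 + 78\right) \left(4 - -5\right) = 51 \left(4 + 5\right) = 51 \cdot 9 = 459$)
$M + Y{\left(p{\left(-1,-8 \right)} \right)} = 459 + 62 = 521$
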